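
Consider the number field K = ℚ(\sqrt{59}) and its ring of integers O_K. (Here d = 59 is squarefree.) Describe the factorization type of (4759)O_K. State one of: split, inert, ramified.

split — (4759) = 𝔭₁𝔭₂ with 𝔭₁ ≠ 𝔭₂

d = 59 ≡ 3 (mod 4), so O_K = ℤ[√59] and disc(K) = 4d = 236.
Since gcd(4759, 236) = 1 the prime 4759 does not ramify.
Euler's criterion: 59^2379 mod 4759 = 1. Thus (59|4759) = 1.
Legendre symbol 1 ⇒ 4759 is split.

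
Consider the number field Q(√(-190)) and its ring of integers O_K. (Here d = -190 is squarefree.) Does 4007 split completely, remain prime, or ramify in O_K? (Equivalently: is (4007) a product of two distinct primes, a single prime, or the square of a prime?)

-190 mod 4 = 2, hence disc K = 4·(-190) = -760 and O_K = ℤ[√-190].
4007 ∤ -760, so 4007 is unramified.
Compute (-190/4007) via Euler: 3817^((4007-1)/2) mod 4007 = 4006, so (-190/4007) = -1.
(-190/4007) = -1, so 4007 is inert.

p is inert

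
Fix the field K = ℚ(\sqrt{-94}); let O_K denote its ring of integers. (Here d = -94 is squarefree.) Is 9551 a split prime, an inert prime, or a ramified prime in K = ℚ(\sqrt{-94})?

inert

-94 mod 4 = 2, hence disc K = 4·(-94) = -376 and O_K = ℤ[√-94].
9551 ∤ -376, so 9551 is unramified.
Compute (-94/9551) via Euler: 9457^((9551-1)/2) mod 9551 = 9550, so (-94/9551) = -1.
Legendre symbol -1 ⇒ 9551 is inert.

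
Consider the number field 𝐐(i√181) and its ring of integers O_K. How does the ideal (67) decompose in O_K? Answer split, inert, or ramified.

inert

d = -181 ≡ 3 (mod 4), so O_K = ℤ[√-181] and disc(K) = 4d = -724.
disc(K) = -724 is not divisible by 67; 67 is unramified.
Legendre symbol by Euler's criterion: (-181/67) ≡ (-181)^33 ≡ 66 (mod 67), i.e. (-181/67) = -1.
d is a non-residue mod p, hence 67 remains inert in O_K.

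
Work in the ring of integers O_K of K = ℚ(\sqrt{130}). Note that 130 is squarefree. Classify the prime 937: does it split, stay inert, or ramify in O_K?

inert

130 mod 4 = 2, hence disc K = 4·130 = 520 and O_K = ℤ[√130].
937 ∤ 520, so 937 is unramified.
Euler's criterion: 130^468 mod 937 = 936. Thus (130|937) = -1.
Legendre symbol -1 ⇒ 937 is inert.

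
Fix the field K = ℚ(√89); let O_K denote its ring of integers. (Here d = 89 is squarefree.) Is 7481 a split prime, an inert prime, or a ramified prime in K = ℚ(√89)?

Since 89 ≡ 1 mod 4, the ring of integers is ℤ[(1+√89)/2] with discriminant 89.
Since gcd(7481, 89) = 1 the prime 7481 does not ramify.
Euler's criterion: 89^3740 mod 7481 = 1. Thus (89|7481) = 1.
Legendre symbol 1 ⇒ 7481 is split.

p splits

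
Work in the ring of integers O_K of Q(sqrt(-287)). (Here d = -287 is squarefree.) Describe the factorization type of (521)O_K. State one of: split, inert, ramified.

-287 mod 4 = 1, hence disc K = -287 and O_K = ℤ[(1+√-287)/2].
Since gcd(521, -287) = 1 the prime 521 does not ramify.
Legendre symbol by Euler's criterion: (-287/521) ≡ (-287)^260 ≡ 1 (mod 521), i.e. (-287/521) = 1.
(-287/521) = 1, so 521 splits.

split — (521) = 𝔭₁𝔭₂ with 𝔭₁ ≠ 𝔭₂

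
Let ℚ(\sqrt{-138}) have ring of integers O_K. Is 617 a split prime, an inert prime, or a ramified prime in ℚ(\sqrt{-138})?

split

Since -138 ≢ 1 mod 4, the ring of integers is ℤ[√-138] with discriminant 4·(-138) = -552.
617 ∤ -552, so 617 is unramified.
Compute (-138/617) via Euler: 479^((617-1)/2) mod 617 = 1, so (-138/617) = 1.
(-138/617) = 1, so 617 splits.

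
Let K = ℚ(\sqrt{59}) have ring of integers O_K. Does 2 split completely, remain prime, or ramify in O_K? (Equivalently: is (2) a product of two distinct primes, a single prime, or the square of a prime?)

Since 59 ≢ 1 mod 4, the ring of integers is ℤ[√59] with discriminant 4·59 = 236.
disc(K) = 236 = 2·118, so p = 2 is ramified.

ramified — (2) = 𝔭²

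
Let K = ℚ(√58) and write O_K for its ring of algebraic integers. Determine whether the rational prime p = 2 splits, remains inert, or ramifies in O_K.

Since 58 ≢ 1 mod 4, the ring of integers is ℤ[√58] with discriminant 4·58 = 232.
Ramification test: 2 | 232. The prime 2 ramifies in K.

2 is ramified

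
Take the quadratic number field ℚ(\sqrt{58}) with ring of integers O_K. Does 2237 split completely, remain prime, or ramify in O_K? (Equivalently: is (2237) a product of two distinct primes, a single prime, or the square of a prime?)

d = 58 ≡ 2 (mod 4), so O_K = ℤ[√58] and disc(K) = 4d = 232.
2237 ∤ 232, so 2237 is unramified.
(58/2237) = 58^1118 mod 2237 = 2236, giving Legendre symbol -1.
d is a non-residue mod p, hence 2237 remains inert in O_K.

2237 remains inert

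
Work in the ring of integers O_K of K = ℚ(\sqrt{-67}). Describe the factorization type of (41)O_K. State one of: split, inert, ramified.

d = -67 ≡ 1 (mod 4), so O_K = ℤ[(1+√-67)/2] and disc(K) = d = -67.
41 ∤ -67, so 41 is unramified.
Euler's criterion: (-67)^20 mod 41 = 40. Thus (-67|41) = -1.
(-67/41) = -1, so 41 is inert.

p is inert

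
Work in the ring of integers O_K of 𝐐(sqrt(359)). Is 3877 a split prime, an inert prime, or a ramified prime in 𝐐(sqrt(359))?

d = 359 ≡ 3 (mod 4), so O_K = ℤ[√359] and disc(K) = 4d = 1436.
disc(K) = 1436 is not divisible by 3877; 3877 is unramified.
Legendre symbol by Euler's criterion: (359/3877) ≡ 359^1938 ≡ 3876 (mod 3877), i.e. (359/3877) = -1.
d is a non-residue mod p, hence 3877 remains inert in O_K.

p is inert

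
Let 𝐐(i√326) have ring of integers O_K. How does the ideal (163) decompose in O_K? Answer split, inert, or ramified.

-326 mod 4 = 2, hence disc K = 4·(-326) = -1304 and O_K = ℤ[√-326].
Ramification test: 163 | -1304. The prime 163 ramifies in K.

p ramifies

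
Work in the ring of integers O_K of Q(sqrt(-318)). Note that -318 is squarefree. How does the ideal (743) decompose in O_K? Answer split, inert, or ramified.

-318 mod 4 = 2, hence disc K = 4·(-318) = -1272 and O_K = ℤ[√-318].
disc(K) = -1272 is not divisible by 743; 743 is unramified.
(-318/743) = 425^371 mod 743 = 742, giving Legendre symbol -1.
Legendre symbol -1 ⇒ 743 is inert.

743 remains inert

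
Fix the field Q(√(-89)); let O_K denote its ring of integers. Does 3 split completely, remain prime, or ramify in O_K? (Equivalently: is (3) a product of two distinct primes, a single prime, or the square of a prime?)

-89 mod 4 = 3, hence disc K = 4·(-89) = -356 and O_K = ℤ[√-89].
disc(K) = -356 is not divisible by 3; 3 is unramified.
(-89/3) = 1^1 mod 3 = 1, giving Legendre symbol 1.
d is a quadratic residue mod p, hence 3 splits in O_K.

split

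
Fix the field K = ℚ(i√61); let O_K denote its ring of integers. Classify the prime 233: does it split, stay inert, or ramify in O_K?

inert — (233) stays prime in O_K

d = -61 ≡ 3 (mod 4), so O_K = ℤ[√-61] and disc(K) = 4d = -244.
233 ∤ -244, so 233 is unramified.
(-61/233) = 172^116 mod 233 = 232, giving Legendre symbol -1.
d is a non-residue mod p, hence 233 remains inert in O_K.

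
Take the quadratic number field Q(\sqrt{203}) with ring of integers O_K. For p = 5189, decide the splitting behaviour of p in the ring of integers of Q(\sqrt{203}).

d = 203 ≡ 3 (mod 4), so O_K = ℤ[√203] and disc(K) = 4d = 812.
Since gcd(5189, 812) = 1 the prime 5189 does not ramify.
(203/5189) = 203^2594 mod 5189 = 5188, giving Legendre symbol -1.
d is a non-residue mod p, hence 5189 remains inert in O_K.

inert — (5189) stays prime in O_K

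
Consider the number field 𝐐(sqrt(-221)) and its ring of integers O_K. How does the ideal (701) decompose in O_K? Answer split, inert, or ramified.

d = -221 ≡ 3 (mod 4), so O_K = ℤ[√-221] and disc(K) = 4d = -884.
disc(K) = -884 is not divisible by 701; 701 is unramified.
Compute (-221/701) via Euler: 480^((701-1)/2) mod 701 = 1, so (-221/701) = 1.
(-221/701) = 1, so 701 splits.

split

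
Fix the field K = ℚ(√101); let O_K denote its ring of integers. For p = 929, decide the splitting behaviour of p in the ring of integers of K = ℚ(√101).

101 mod 4 = 1, hence disc K = 101 and O_K = ℤ[(1+√101)/2].
disc(K) = 101 is not divisible by 929; 929 is unramified.
(101/929) = 101^464 mod 929 = 1, giving Legendre symbol 1.
(101/929) = 1, so 929 splits.

split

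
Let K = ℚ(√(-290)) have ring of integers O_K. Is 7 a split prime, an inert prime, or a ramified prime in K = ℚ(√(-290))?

d = -290 ≡ 2 (mod 4), so O_K = ℤ[√-290] and disc(K) = 4d = -1160.
disc(K) = -1160 is not divisible by 7; 7 is unramified.
Legendre symbol by Euler's criterion: (-290/7) ≡ (-290)^3 ≡ 1 (mod 7), i.e. (-290/7) = 1.
(-290/7) = 1, so 7 splits.

7 splits in O_K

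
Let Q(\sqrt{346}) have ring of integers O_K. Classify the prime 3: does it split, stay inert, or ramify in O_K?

Since 346 ≢ 1 mod 4, the ring of integers is ℤ[√346] with discriminant 4·346 = 1384.
Since gcd(3, 1384) = 1 the prime 3 does not ramify.
Legendre symbol by Euler's criterion: (346/3) ≡ 346^1 ≡ 1 (mod 3), i.e. (346/3) = 1.
(346/3) = 1, so 3 splits.

split — (3) = 𝔭₁𝔭₂ with 𝔭₁ ≠ 𝔭₂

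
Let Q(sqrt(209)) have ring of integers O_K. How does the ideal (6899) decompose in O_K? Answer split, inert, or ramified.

split

d = 209 ≡ 1 (mod 4), so O_K = ℤ[(1+√209)/2] and disc(K) = d = 209.
Since gcd(6899, 209) = 1 the prime 6899 does not ramify.
(209/6899) = 209^3449 mod 6899 = 1, giving Legendre symbol 1.
(209/6899) = 1, so 6899 splits.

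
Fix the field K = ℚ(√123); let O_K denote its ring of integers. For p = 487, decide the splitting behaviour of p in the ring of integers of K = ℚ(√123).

inert — (487) stays prime in O_K

d = 123 ≡ 3 (mod 4), so O_K = ℤ[√123] and disc(K) = 4d = 492.
487 ∤ 492, so 487 is unramified.
Compute (123/487) via Euler: 123^((487-1)/2) mod 487 = 486, so (123/487) = -1.
d is a non-residue mod p, hence 487 remains inert in O_K.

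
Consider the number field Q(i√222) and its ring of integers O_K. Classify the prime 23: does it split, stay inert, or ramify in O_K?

Since -222 ≢ 1 mod 4, the ring of integers is ℤ[√-222] with discriminant 4·(-222) = -888.
23 ∤ -888, so 23 is unramified.
Compute (-222/23) via Euler: 8^((23-1)/2) mod 23 = 1, so (-222/23) = 1.
d is a quadratic residue mod p, hence 23 splits in O_K.

split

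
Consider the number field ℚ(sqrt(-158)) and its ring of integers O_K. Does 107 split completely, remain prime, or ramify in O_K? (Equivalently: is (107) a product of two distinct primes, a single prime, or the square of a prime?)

-158 mod 4 = 2, hence disc K = 4·(-158) = -632 and O_K = ℤ[√-158].
107 ∤ -632, so 107 is unramified.
Legendre symbol by Euler's criterion: (-158/107) ≡ (-158)^53 ≡ 1 (mod 107), i.e. (-158/107) = 1.
Legendre symbol 1 ⇒ 107 is split.

split — (107) = 𝔭₁𝔭₂ with 𝔭₁ ≠ 𝔭₂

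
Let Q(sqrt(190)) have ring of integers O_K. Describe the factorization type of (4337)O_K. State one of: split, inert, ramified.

190 mod 4 = 2, hence disc K = 4·190 = 760 and O_K = ℤ[√190].
4337 ∤ 760, so 4337 is unramified.
Euler's criterion: 190^2168 mod 4337 = 4336. Thus (190|4337) = -1.
Legendre symbol -1 ⇒ 4337 is inert.

4337 remains inert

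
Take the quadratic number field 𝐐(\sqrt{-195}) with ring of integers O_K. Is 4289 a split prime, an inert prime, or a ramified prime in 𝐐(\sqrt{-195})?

inert — (4289) stays prime in O_K

-195 mod 4 = 1, hence disc K = -195 and O_K = ℤ[(1+√-195)/2].
Since gcd(4289, -195) = 1 the prime 4289 does not ramify.
(-195/4289) = 4094^2144 mod 4289 = 4288, giving Legendre symbol -1.
Legendre symbol -1 ⇒ 4289 is inert.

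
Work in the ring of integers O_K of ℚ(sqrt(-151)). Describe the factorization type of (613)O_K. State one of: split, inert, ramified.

613 splits in O_K

d = -151 ≡ 1 (mod 4), so O_K = ℤ[(1+√-151)/2] and disc(K) = d = -151.
613 ∤ -151, so 613 is unramified.
Legendre symbol by Euler's criterion: (-151/613) ≡ (-151)^306 ≡ 1 (mod 613), i.e. (-151/613) = 1.
d is a quadratic residue mod p, hence 613 splits in O_K.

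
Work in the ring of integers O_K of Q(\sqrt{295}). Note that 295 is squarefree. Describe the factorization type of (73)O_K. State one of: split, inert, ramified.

73 splits in O_K

Since 295 ≢ 1 mod 4, the ring of integers is ℤ[√295] with discriminant 4·295 = 1180.
73 ∤ 1180, so 73 is unramified.
Compute (295/73) via Euler: 3^((73-1)/2) mod 73 = 1, so (295/73) = 1.
(295/73) = 1, so 73 splits.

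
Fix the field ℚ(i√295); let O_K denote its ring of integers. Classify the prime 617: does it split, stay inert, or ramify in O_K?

Since -295 ≡ 1 mod 4, the ring of integers is ℤ[(1+√-295)/2] with discriminant -295.
disc(K) = -295 is not divisible by 617; 617 is unramified.
(-295/617) = 322^308 mod 617 = 616, giving Legendre symbol -1.
Legendre symbol -1 ⇒ 617 is inert.

617 remains inert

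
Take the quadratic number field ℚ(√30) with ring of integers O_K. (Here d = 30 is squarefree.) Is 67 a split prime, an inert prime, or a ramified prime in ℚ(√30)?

p is inert

30 mod 4 = 2, hence disc K = 4·30 = 120 and O_K = ℤ[√30].
Since gcd(67, 120) = 1 the prime 67 does not ramify.
(30/67) = 30^33 mod 67 = 66, giving Legendre symbol -1.
d is a non-residue mod p, hence 67 remains inert in O_K.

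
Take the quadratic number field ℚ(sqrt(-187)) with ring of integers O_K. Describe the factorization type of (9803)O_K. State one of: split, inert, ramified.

Since -187 ≡ 1 mod 4, the ring of integers is ℤ[(1+√-187)/2] with discriminant -187.
disc(K) = -187 is not divisible by 9803; 9803 is unramified.
(-187/9803) = 9616^4901 mod 9803 = 1, giving Legendre symbol 1.
(-187/9803) = 1, so 9803 splits.

9803 splits in O_K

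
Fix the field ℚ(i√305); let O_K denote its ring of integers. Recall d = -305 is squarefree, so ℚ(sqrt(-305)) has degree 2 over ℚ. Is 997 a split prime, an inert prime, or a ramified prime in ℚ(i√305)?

-305 mod 4 = 3, hence disc K = 4·(-305) = -1220 and O_K = ℤ[√-305].
Since gcd(997, -1220) = 1 the prime 997 does not ramify.
Legendre symbol by Euler's criterion: (-305/997) ≡ (-305)^498 ≡ 1 (mod 997), i.e. (-305/997) = 1.
d is a quadratic residue mod p, hence 997 splits in O_K.

split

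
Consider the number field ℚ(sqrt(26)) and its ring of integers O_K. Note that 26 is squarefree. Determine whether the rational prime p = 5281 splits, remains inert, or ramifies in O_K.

split

26 mod 4 = 2, hence disc K = 4·26 = 104 and O_K = ℤ[√26].
Since gcd(5281, 104) = 1 the prime 5281 does not ramify.
(26/5281) = 26^2640 mod 5281 = 1, giving Legendre symbol 1.
d is a quadratic residue mod p, hence 5281 splits in O_K.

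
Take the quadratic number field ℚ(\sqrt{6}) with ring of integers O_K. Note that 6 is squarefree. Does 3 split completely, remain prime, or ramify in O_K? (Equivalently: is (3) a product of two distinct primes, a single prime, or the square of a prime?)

ramifies in O_K

d = 6 ≡ 2 (mod 4), so O_K = ℤ[√6] and disc(K) = 4d = 24.
disc(K) = 24 = 3·8, so p = 3 is ramified.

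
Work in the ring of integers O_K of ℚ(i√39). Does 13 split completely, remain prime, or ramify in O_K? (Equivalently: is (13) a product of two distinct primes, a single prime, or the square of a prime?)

-39 mod 4 = 1, hence disc K = -39 and O_K = ℤ[(1+√-39)/2].
Ramification test: 13 | -39. The prime 13 ramifies in K.

13 is ramified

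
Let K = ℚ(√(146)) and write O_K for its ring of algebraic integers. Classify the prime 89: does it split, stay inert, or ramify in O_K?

Since 146 ≢ 1 mod 4, the ring of integers is ℤ[√146] with discriminant 4·146 = 584.
disc(K) = 584 is not divisible by 89; 89 is unramified.
Euler's criterion: 146^44 mod 89 = 1. Thus (146|89) = 1.
Legendre symbol 1 ⇒ 89 is split.

split — (89) = 𝔭₁𝔭₂ with 𝔭₁ ≠ 𝔭₂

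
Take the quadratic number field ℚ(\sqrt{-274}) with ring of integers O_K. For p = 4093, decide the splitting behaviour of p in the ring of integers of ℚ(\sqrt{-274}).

d = -274 ≡ 2 (mod 4), so O_K = ℤ[√-274] and disc(K) = 4d = -1096.
4093 ∤ -1096, so 4093 is unramified.
(-274/4093) = 3819^2046 mod 4093 = 4092, giving Legendre symbol -1.
(-274/4093) = -1, so 4093 is inert.

remains prime (inert)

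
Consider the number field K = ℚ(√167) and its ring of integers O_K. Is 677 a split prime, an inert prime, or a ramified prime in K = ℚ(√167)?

677 splits in O_K

d = 167 ≡ 3 (mod 4), so O_K = ℤ[√167] and disc(K) = 4d = 668.
Since gcd(677, 668) = 1 the prime 677 does not ramify.
Euler's criterion: 167^338 mod 677 = 1. Thus (167|677) = 1.
Legendre symbol 1 ⇒ 677 is split.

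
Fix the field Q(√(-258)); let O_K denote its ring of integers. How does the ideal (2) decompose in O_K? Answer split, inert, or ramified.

d = -258 ≡ 2 (mod 4), so O_K = ℤ[√-258] and disc(K) = 4d = -1032.
Ramification test: 2 | -1032. The prime 2 ramifies in K.

p ramifies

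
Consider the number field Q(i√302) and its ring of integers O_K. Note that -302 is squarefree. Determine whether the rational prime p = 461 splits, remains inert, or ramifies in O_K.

d = -302 ≡ 2 (mod 4), so O_K = ℤ[√-302] and disc(K) = 4d = -1208.
disc(K) = -1208 is not divisible by 461; 461 is unramified.
Legendre symbol by Euler's criterion: (-302/461) ≡ (-302)^230 ≡ 460 (mod 461), i.e. (-302/461) = -1.
Legendre symbol -1 ⇒ 461 is inert.

p is inert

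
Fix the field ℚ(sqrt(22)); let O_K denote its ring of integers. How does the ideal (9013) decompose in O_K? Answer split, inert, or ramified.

inert

d = 22 ≡ 2 (mod 4), so O_K = ℤ[√22] and disc(K) = 4d = 88.
disc(K) = 88 is not divisible by 9013; 9013 is unramified.
Legendre symbol by Euler's criterion: (22/9013) ≡ 22^4506 ≡ 9012 (mod 9013), i.e. (22/9013) = -1.
(22/9013) = -1, so 9013 is inert.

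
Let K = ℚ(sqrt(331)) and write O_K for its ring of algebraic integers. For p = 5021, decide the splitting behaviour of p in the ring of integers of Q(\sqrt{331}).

331 mod 4 = 3, hence disc K = 4·331 = 1324 and O_K = ℤ[√331].
Since gcd(5021, 1324) = 1 the prime 5021 does not ramify.
Legendre symbol by Euler's criterion: (331/5021) ≡ 331^2510 ≡ 1 (mod 5021), i.e. (331/5021) = 1.
(331/5021) = 1, so 5021 splits.

split — (5021) = 𝔭₁𝔭₂ with 𝔭₁ ≠ 𝔭₂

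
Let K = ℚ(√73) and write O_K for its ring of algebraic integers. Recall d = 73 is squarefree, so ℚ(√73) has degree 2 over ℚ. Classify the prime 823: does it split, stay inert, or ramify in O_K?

p is inert

73 mod 4 = 1, hence disc K = 73 and O_K = ℤ[(1+√73)/2].
823 ∤ 73, so 823 is unramified.
(73/823) = 73^411 mod 823 = 822, giving Legendre symbol -1.
Legendre symbol -1 ⇒ 823 is inert.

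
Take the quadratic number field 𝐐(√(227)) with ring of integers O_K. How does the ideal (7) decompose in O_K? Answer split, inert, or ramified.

d = 227 ≡ 3 (mod 4), so O_K = ℤ[√227] and disc(K) = 4d = 908.
disc(K) = 908 is not divisible by 7; 7 is unramified.
(227/7) = 3^3 mod 7 = 6, giving Legendre symbol -1.
d is a non-residue mod p, hence 7 remains inert in O_K.

p is inert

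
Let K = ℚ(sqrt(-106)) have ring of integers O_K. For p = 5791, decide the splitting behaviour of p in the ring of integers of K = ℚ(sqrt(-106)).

d = -106 ≡ 2 (mod 4), so O_K = ℤ[√-106] and disc(K) = 4d = -424.
Since gcd(5791, -424) = 1 the prime 5791 does not ramify.
Euler's criterion: (-106)^2895 mod 5791 = 1. Thus (-106|5791) = 1.
Legendre symbol 1 ⇒ 5791 is split.

5791 splits in O_K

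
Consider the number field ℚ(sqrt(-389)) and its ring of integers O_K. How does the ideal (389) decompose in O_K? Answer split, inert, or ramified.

-389 mod 4 = 3, hence disc K = 4·(-389) = -1556 and O_K = ℤ[√-389].
disc(K) = -1556 = 389·(-4), so p = 389 is ramified.

ramified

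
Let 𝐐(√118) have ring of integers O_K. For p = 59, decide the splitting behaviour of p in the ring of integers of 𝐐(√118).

ramified — (59) = 𝔭²

118 mod 4 = 2, hence disc K = 4·118 = 472 and O_K = ℤ[√118].
Ramification test: 59 | 472. The prime 59 ramifies in K.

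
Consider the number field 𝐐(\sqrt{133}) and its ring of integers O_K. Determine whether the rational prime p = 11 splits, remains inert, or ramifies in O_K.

split — (11) = 𝔭₁𝔭₂ with 𝔭₁ ≠ 𝔭₂

d = 133 ≡ 1 (mod 4), so O_K = ℤ[(1+√133)/2] and disc(K) = d = 133.
disc(K) = 133 is not divisible by 11; 11 is unramified.
Compute (133/11) via Euler: 1^((11-1)/2) mod 11 = 1, so (133/11) = 1.
Legendre symbol 1 ⇒ 11 is split.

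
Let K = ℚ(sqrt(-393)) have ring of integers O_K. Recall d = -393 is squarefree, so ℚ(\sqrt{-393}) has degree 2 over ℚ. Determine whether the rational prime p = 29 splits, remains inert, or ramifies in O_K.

split — (29) = 𝔭₁𝔭₂ with 𝔭₁ ≠ 𝔭₂

Since -393 ≢ 1 mod 4, the ring of integers is ℤ[√-393] with discriminant 4·(-393) = -1572.
Since gcd(29, -1572) = 1 the prime 29 does not ramify.
Euler's criterion: (-393)^14 mod 29 = 1. Thus (-393|29) = 1.
(-393/29) = 1, so 29 splits.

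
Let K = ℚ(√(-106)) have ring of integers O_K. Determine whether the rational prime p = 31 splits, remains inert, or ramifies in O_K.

-106 mod 4 = 2, hence disc K = 4·(-106) = -424 and O_K = ℤ[√-106].
Since gcd(31, -424) = 1 the prime 31 does not ramify.
(-106/31) = 18^15 mod 31 = 1, giving Legendre symbol 1.
Legendre symbol 1 ⇒ 31 is split.

p splits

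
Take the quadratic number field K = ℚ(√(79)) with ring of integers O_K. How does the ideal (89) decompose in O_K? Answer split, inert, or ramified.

Since 79 ≢ 1 mod 4, the ring of integers is ℤ[√79] with discriminant 4·79 = 316.
89 ∤ 316, so 89 is unramified.
Euler's criterion: 79^44 mod 89 = 1. Thus (79|89) = 1.
Legendre symbol 1 ⇒ 89 is split.

split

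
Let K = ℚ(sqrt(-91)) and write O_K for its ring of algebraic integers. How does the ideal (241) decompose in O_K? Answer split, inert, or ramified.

Since -91 ≡ 1 mod 4, the ring of integers is ℤ[(1+√-91)/2] with discriminant -91.
Since gcd(241, -91) = 1 the prime 241 does not ramify.
Euler's criterion: (-91)^120 mod 241 = 1. Thus (-91|241) = 1.
d is a quadratic residue mod p, hence 241 splits in O_K.

241 splits in O_K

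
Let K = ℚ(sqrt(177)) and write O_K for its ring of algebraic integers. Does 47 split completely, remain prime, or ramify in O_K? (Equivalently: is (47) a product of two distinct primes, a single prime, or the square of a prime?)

d = 177 ≡ 1 (mod 4), so O_K = ℤ[(1+√177)/2] and disc(K) = d = 177.
47 ∤ 177, so 47 is unramified.
Compute (177/47) via Euler: 36^((47-1)/2) mod 47 = 1, so (177/47) = 1.
(177/47) = 1, so 47 splits.

split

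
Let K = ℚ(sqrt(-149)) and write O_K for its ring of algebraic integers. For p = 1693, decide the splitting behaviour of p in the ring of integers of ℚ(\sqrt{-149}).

split — (1693) = 𝔭₁𝔭₂ with 𝔭₁ ≠ 𝔭₂

-149 mod 4 = 3, hence disc K = 4·(-149) = -596 and O_K = ℤ[√-149].
Since gcd(1693, -596) = 1 the prime 1693 does not ramify.
Legendre symbol by Euler's criterion: (-149/1693) ≡ (-149)^846 ≡ 1 (mod 1693), i.e. (-149/1693) = 1.
(-149/1693) = 1, so 1693 splits.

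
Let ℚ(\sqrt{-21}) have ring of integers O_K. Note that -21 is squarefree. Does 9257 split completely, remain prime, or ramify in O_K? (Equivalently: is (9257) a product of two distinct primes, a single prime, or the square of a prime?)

p splits

d = -21 ≡ 3 (mod 4), so O_K = ℤ[√-21] and disc(K) = 4d = -84.
disc(K) = -84 is not divisible by 9257; 9257 is unramified.
Euler's criterion: (-21)^4628 mod 9257 = 1. Thus (-21|9257) = 1.
d is a quadratic residue mod p, hence 9257 splits in O_K.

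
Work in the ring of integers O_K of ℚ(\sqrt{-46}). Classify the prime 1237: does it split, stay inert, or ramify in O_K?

Since -46 ≢ 1 mod 4, the ring of integers is ℤ[√-46] with discriminant 4·(-46) = -184.
Since gcd(1237, -184) = 1 the prime 1237 does not ramify.
Euler's criterion: (-46)^618 mod 1237 = 1236. Thus (-46|1237) = -1.
Legendre symbol -1 ⇒ 1237 is inert.

p is inert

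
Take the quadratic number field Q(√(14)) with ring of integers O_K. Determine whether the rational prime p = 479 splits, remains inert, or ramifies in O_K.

p splits

Since 14 ≢ 1 mod 4, the ring of integers is ℤ[√14] with discriminant 4·14 = 56.
disc(K) = 56 is not divisible by 479; 479 is unramified.
Compute (14/479) via Euler: 14^((479-1)/2) mod 479 = 1, so (14/479) = 1.
d is a quadratic residue mod p, hence 479 splits in O_K.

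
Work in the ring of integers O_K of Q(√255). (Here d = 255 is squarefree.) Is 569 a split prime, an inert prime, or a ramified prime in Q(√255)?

Since 255 ≢ 1 mod 4, the ring of integers is ℤ[√255] with discriminant 4·255 = 1020.
disc(K) = 1020 is not divisible by 569; 569 is unramified.
Legendre symbol by Euler's criterion: (255/569) ≡ 255^284 ≡ 568 (mod 569), i.e. (255/569) = -1.
Legendre symbol -1 ⇒ 569 is inert.

569 remains inert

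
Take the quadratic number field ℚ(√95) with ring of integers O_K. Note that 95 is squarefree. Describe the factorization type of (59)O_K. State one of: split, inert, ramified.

95 mod 4 = 3, hence disc K = 4·95 = 380 and O_K = ℤ[√95].
Since gcd(59, 380) = 1 the prime 59 does not ramify.
Euler's criterion: 95^29 mod 59 = 1. Thus (95|59) = 1.
(95/59) = 1, so 59 splits.

splits completely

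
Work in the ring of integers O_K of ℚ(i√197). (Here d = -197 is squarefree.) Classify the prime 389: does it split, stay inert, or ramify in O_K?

d = -197 ≡ 3 (mod 4), so O_K = ℤ[√-197] and disc(K) = 4d = -788.
389 ∤ -788, so 389 is unramified.
Compute (-197/389) via Euler: 192^((389-1)/2) mod 389 = 388, so (-197/389) = -1.
(-197/389) = -1, so 389 is inert.

inert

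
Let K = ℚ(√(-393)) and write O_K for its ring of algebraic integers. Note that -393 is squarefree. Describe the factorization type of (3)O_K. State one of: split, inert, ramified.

Since -393 ≢ 1 mod 4, the ring of integers is ℤ[√-393] with discriminant 4·(-393) = -1572.
3 divides disc(K) = -1572, so 3 ramifies.

ramified — (3) = 𝔭²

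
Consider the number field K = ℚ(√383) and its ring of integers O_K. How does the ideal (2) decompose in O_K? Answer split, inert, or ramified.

383 mod 4 = 3, hence disc K = 4·383 = 1532 and O_K = ℤ[√383].
2 divides disc(K) = 1532, so 2 ramifies.

ramifies in O_K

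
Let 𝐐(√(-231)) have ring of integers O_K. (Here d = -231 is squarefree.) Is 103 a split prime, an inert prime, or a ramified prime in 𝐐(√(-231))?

103 remains inert

Since -231 ≡ 1 mod 4, the ring of integers is ℤ[(1+√-231)/2] with discriminant -231.
103 ∤ -231, so 103 is unramified.
Legendre symbol by Euler's criterion: (-231/103) ≡ (-231)^51 ≡ 102 (mod 103), i.e. (-231/103) = -1.
d is a non-residue mod p, hence 103 remains inert in O_K.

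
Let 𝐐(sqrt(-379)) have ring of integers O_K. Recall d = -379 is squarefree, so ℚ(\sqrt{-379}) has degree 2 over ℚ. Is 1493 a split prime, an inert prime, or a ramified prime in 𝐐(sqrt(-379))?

inert — (1493) stays prime in O_K

d = -379 ≡ 1 (mod 4), so O_K = ℤ[(1+√-379)/2] and disc(K) = d = -379.
Since gcd(1493, -379) = 1 the prime 1493 does not ramify.
(-379/1493) = 1114^746 mod 1493 = 1492, giving Legendre symbol -1.
(-379/1493) = -1, so 1493 is inert.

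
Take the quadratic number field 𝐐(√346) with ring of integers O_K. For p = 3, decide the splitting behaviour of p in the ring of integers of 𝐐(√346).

split — (3) = 𝔭₁𝔭₂ with 𝔭₁ ≠ 𝔭₂

Since 346 ≢ 1 mod 4, the ring of integers is ℤ[√346] with discriminant 4·346 = 1384.
disc(K) = 1384 is not divisible by 3; 3 is unramified.
Euler's criterion: 346^1 mod 3 = 1. Thus (346|3) = 1.
Legendre symbol 1 ⇒ 3 is split.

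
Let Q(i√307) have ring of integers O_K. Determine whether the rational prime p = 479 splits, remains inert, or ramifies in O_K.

remains prime (inert)

d = -307 ≡ 1 (mod 4), so O_K = ℤ[(1+√-307)/2] and disc(K) = d = -307.
Since gcd(479, -307) = 1 the prime 479 does not ramify.
Euler's criterion: (-307)^239 mod 479 = 478. Thus (-307|479) = -1.
(-307/479) = -1, so 479 is inert.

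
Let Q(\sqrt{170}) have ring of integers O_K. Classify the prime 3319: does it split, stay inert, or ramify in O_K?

170 mod 4 = 2, hence disc K = 4·170 = 680 and O_K = ℤ[√170].
3319 ∤ 680, so 3319 is unramified.
Euler's criterion: 170^1659 mod 3319 = 1. Thus (170|3319) = 1.
(170/3319) = 1, so 3319 splits.

splits completely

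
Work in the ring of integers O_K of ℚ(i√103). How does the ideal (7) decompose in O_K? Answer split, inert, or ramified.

split — (7) = 𝔭₁𝔭₂ with 𝔭₁ ≠ 𝔭₂

d = -103 ≡ 1 (mod 4), so O_K = ℤ[(1+√-103)/2] and disc(K) = d = -103.
7 ∤ -103, so 7 is unramified.
Legendre symbol by Euler's criterion: (-103/7) ≡ (-103)^3 ≡ 1 (mod 7), i.e. (-103/7) = 1.
d is a quadratic residue mod p, hence 7 splits in O_K.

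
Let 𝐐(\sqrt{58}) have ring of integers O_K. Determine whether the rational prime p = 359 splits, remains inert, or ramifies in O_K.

p is inert

58 mod 4 = 2, hence disc K = 4·58 = 232 and O_K = ℤ[√58].
Since gcd(359, 232) = 1 the prime 359 does not ramify.
(58/359) = 58^179 mod 359 = 358, giving Legendre symbol -1.
d is a non-residue mod p, hence 359 remains inert in O_K.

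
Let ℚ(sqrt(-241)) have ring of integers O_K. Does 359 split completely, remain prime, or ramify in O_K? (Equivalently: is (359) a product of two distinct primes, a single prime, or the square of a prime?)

p is inert

Since -241 ≢ 1 mod 4, the ring of integers is ℤ[√-241] with discriminant 4·(-241) = -964.
Since gcd(359, -964) = 1 the prime 359 does not ramify.
(-241/359) = 118^179 mod 359 = 358, giving Legendre symbol -1.
(-241/359) = -1, so 359 is inert.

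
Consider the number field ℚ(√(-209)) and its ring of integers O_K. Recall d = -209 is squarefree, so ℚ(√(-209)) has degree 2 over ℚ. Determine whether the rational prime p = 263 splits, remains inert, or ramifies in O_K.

d = -209 ≡ 3 (mod 4), so O_K = ℤ[√-209] and disc(K) = 4d = -836.
263 ∤ -836, so 263 is unramified.
Compute (-209/263) via Euler: 54^((263-1)/2) mod 263 = 1, so (-209/263) = 1.
(-209/263) = 1, so 263 splits.

split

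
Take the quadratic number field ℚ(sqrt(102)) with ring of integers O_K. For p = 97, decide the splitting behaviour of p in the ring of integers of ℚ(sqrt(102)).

inert — (97) stays prime in O_K

102 mod 4 = 2, hence disc K = 4·102 = 408 and O_K = ℤ[√102].
Since gcd(97, 408) = 1 the prime 97 does not ramify.
Legendre symbol by Euler's criterion: (102/97) ≡ 102^48 ≡ 96 (mod 97), i.e. (102/97) = -1.
(102/97) = -1, so 97 is inert.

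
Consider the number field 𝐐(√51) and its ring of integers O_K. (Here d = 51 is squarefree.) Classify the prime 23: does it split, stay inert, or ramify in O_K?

d = 51 ≡ 3 (mod 4), so O_K = ℤ[√51] and disc(K) = 4d = 204.
23 ∤ 204, so 23 is unramified.
(51/23) = 5^11 mod 23 = 22, giving Legendre symbol -1.
Legendre symbol -1 ⇒ 23 is inert.

23 remains inert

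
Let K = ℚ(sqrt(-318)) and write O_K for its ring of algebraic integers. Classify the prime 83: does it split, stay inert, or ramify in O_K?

remains prime (inert)

d = -318 ≡ 2 (mod 4), so O_K = ℤ[√-318] and disc(K) = 4d = -1272.
83 ∤ -1272, so 83 is unramified.
Legendre symbol by Euler's criterion: (-318/83) ≡ (-318)^41 ≡ 82 (mod 83), i.e. (-318/83) = -1.
d is a non-residue mod p, hence 83 remains inert in O_K.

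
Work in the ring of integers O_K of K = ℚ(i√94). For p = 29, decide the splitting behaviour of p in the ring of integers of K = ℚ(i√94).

-94 mod 4 = 2, hence disc K = 4·(-94) = -376 and O_K = ℤ[√-94].
disc(K) = -376 is not divisible by 29; 29 is unramified.
Legendre symbol by Euler's criterion: (-94/29) ≡ (-94)^14 ≡ 1 (mod 29), i.e. (-94/29) = 1.
(-94/29) = 1, so 29 splits.

split — (29) = 𝔭₁𝔭₂ with 𝔭₁ ≠ 𝔭₂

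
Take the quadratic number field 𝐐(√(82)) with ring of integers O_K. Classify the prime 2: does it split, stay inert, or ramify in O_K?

Since 82 ≢ 1 mod 4, the ring of integers is ℤ[√82] with discriminant 4·82 = 328.
Ramification test: 2 | 328. The prime 2 ramifies in K.

ramified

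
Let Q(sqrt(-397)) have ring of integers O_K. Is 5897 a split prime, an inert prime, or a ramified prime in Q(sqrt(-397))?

remains prime (inert)

-397 mod 4 = 3, hence disc K = 4·(-397) = -1588 and O_K = ℤ[√-397].
5897 ∤ -1588, so 5897 is unramified.
Euler's criterion: (-397)^2948 mod 5897 = 5896. Thus (-397|5897) = -1.
d is a non-residue mod p, hence 5897 remains inert in O_K.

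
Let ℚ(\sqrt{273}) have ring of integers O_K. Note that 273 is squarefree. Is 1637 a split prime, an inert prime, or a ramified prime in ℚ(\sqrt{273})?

Since 273 ≡ 1 mod 4, the ring of integers is ℤ[(1+√273)/2] with discriminant 273.
disc(K) = 273 is not divisible by 1637; 1637 is unramified.
Euler's criterion: 273^818 mod 1637 = 1. Thus (273|1637) = 1.
Legendre symbol 1 ⇒ 1637 is split.

splits completely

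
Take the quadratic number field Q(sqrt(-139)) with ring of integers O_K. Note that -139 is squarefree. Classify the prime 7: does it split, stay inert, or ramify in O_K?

-139 mod 4 = 1, hence disc K = -139 and O_K = ℤ[(1+√-139)/2].
Since gcd(7, -139) = 1 the prime 7 does not ramify.
Euler's criterion: (-139)^3 mod 7 = 1. Thus (-139|7) = 1.
Legendre symbol 1 ⇒ 7 is split.

split — (7) = 𝔭₁𝔭₂ with 𝔭₁ ≠ 𝔭₂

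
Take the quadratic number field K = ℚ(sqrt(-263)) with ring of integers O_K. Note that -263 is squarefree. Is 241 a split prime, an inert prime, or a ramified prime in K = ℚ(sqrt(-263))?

-263 mod 4 = 1, hence disc K = -263 and O_K = ℤ[(1+√-263)/2].
241 ∤ -263, so 241 is unramified.
Legendre symbol by Euler's criterion: (-263/241) ≡ (-263)^120 ≡ 240 (mod 241), i.e. (-263/241) = -1.
d is a non-residue mod p, hence 241 remains inert in O_K.

inert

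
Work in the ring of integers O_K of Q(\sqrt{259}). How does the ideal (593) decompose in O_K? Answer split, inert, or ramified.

593 remains inert

259 mod 4 = 3, hence disc K = 4·259 = 1036 and O_K = ℤ[√259].
Since gcd(593, 1036) = 1 the prime 593 does not ramify.
(259/593) = 259^296 mod 593 = 592, giving Legendre symbol -1.
Legendre symbol -1 ⇒ 593 is inert.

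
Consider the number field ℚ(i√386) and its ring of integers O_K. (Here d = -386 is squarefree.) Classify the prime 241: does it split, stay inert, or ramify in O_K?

241 splits in O_K

d = -386 ≡ 2 (mod 4), so O_K = ℤ[√-386] and disc(K) = 4d = -1544.
241 ∤ -1544, so 241 is unramified.
Legendre symbol by Euler's criterion: (-386/241) ≡ (-386)^120 ≡ 1 (mod 241), i.e. (-386/241) = 1.
Legendre symbol 1 ⇒ 241 is split.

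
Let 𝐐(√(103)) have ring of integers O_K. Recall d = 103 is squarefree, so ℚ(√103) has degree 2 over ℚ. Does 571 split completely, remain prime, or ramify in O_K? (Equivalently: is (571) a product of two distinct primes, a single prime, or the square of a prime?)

d = 103 ≡ 3 (mod 4), so O_K = ℤ[√103] and disc(K) = 4d = 412.
571 ∤ 412, so 571 is unramified.
Compute (103/571) via Euler: 103^((571-1)/2) mod 571 = 570, so (103/571) = -1.
d is a non-residue mod p, hence 571 remains inert in O_K.

inert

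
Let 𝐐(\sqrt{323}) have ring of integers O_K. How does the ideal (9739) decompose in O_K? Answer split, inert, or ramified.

inert

Since 323 ≢ 1 mod 4, the ring of integers is ℤ[√323] with discriminant 4·323 = 1292.
Since gcd(9739, 1292) = 1 the prime 9739 does not ramify.
Legendre symbol by Euler's criterion: (323/9739) ≡ 323^4869 ≡ 9738 (mod 9739), i.e. (323/9739) = -1.
d is a non-residue mod p, hence 9739 remains inert in O_K.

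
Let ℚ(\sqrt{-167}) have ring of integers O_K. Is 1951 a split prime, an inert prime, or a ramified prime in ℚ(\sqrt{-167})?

-167 mod 4 = 1, hence disc K = -167 and O_K = ℤ[(1+√-167)/2].
disc(K) = -167 is not divisible by 1951; 1951 is unramified.
Compute (-167/1951) via Euler: 1784^((1951-1)/2) mod 1951 = 1, so (-167/1951) = 1.
d is a quadratic residue mod p, hence 1951 splits in O_K.

splits completely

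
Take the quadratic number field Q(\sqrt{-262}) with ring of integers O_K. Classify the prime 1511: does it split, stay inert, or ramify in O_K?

d = -262 ≡ 2 (mod 4), so O_K = ℤ[√-262] and disc(K) = 4d = -1048.
1511 ∤ -1048, so 1511 is unramified.
(-262/1511) = 1249^755 mod 1511 = 1510, giving Legendre symbol -1.
d is a non-residue mod p, hence 1511 remains inert in O_K.

1511 remains inert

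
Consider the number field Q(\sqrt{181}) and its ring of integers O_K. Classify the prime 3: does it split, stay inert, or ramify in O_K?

3 splits in O_K

d = 181 ≡ 1 (mod 4), so O_K = ℤ[(1+√181)/2] and disc(K) = d = 181.
Since gcd(3, 181) = 1 the prime 3 does not ramify.
Euler's criterion: 181^1 mod 3 = 1. Thus (181|3) = 1.
Legendre symbol 1 ⇒ 3 is split.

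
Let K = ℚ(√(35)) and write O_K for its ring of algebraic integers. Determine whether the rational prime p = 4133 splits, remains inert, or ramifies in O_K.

35 mod 4 = 3, hence disc K = 4·35 = 140 and O_K = ℤ[√35].
Since gcd(4133, 140) = 1 the prime 4133 does not ramify.
Legendre symbol by Euler's criterion: (35/4133) ≡ 35^2066 ≡ 1 (mod 4133), i.e. (35/4133) = 1.
Legendre symbol 1 ⇒ 4133 is split.

splits completely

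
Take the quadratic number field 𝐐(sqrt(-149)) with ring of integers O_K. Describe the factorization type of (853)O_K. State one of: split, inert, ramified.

d = -149 ≡ 3 (mod 4), so O_K = ℤ[√-149] and disc(K) = 4d = -596.
disc(K) = -596 is not divisible by 853; 853 is unramified.
Euler's criterion: (-149)^426 mod 853 = 852. Thus (-149|853) = -1.
d is a non-residue mod p, hence 853 remains inert in O_K.

remains prime (inert)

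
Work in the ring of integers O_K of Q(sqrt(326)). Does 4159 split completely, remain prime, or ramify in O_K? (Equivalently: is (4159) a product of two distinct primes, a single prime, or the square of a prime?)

inert — (4159) stays prime in O_K

d = 326 ≡ 2 (mod 4), so O_K = ℤ[√326] and disc(K) = 4d = 1304.
disc(K) = 1304 is not divisible by 4159; 4159 is unramified.
(326/4159) = 326^2079 mod 4159 = 4158, giving Legendre symbol -1.
Legendre symbol -1 ⇒ 4159 is inert.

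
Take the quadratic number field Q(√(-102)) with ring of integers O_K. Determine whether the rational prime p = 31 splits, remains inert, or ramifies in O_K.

inert — (31) stays prime in O_K

d = -102 ≡ 2 (mod 4), so O_K = ℤ[√-102] and disc(K) = 4d = -408.
disc(K) = -408 is not divisible by 31; 31 is unramified.
Compute (-102/31) via Euler: 22^((31-1)/2) mod 31 = 30, so (-102/31) = -1.
(-102/31) = -1, so 31 is inert.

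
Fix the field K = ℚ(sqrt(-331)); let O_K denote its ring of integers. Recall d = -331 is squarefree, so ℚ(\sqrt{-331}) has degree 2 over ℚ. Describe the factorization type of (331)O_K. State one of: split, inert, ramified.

331 is ramified

-331 mod 4 = 1, hence disc K = -331 and O_K = ℤ[(1+√-331)/2].
331 divides disc(K) = -331, so 331 ramifies.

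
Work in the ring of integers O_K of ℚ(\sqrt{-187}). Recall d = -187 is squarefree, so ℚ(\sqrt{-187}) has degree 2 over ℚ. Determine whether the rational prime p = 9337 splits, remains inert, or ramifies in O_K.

split

Since -187 ≡ 1 mod 4, the ring of integers is ℤ[(1+√-187)/2] with discriminant -187.
disc(K) = -187 is not divisible by 9337; 9337 is unramified.
Legendre symbol by Euler's criterion: (-187/9337) ≡ (-187)^4668 ≡ 1 (mod 9337), i.e. (-187/9337) = 1.
Legendre symbol 1 ⇒ 9337 is split.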